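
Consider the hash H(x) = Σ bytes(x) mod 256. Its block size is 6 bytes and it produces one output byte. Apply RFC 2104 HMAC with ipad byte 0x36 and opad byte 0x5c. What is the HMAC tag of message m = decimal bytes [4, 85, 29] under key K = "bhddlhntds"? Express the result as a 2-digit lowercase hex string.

bc

Key "bhddlhntds" = 62 68 64 64 6c 68 6e 74 64 73 is 10 bytes > B = 6, so hash it first: H(key) = 1f, then zero-pad to 6 bytes: K' = 1f 00 00 00 00 00.
K' ⊕ ipad = 29 36 36 36 36 36.  K' ⊕ opad = 43 5c 5c 5c 5c 5c.
Inner input = (K'⊕ipad) ∥ m = 29 36 36 36 36 36 ∥ 04 55 1d.
Inner hash: sum = 41+54+54+54+54+54+4+85+29 = 429; mod 256 = 173 → ad.
Outer input = (K'⊕opad) ∥ inner = 43 5c 5c 5c 5c 5c ∥ ad.
Outer hash (tag): sum = 67+92+92+92+92+92+173 = 700; mod 256 = 188 → bc.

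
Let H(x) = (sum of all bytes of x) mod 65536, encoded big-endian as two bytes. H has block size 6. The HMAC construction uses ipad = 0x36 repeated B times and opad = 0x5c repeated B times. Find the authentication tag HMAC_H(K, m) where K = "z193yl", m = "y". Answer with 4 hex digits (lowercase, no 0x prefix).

0246

Key "z193yl" = 7a 31 39 33 79 6c is exactly B = 6 bytes: K' = 7a 31 39 33 79 6c.
K' ⊕ ipad = 4c 07 0f 05 4f 5a.  K' ⊕ opad = 26 6d 65 6f 25 30.
Inner input = (K'⊕ipad) ∥ m = 4c 07 0f 05 4f 5a ∥ 79.
Inner hash: sum = 76+7+15+5+79+90+121 = 393 → 01 89.
Outer input = (K'⊕opad) ∥ inner = 26 6d 65 6f 25 30 ∥ 01 89.
Outer hash (tag): sum = 38+109+101+111+37+48+1+137 = 582 → 02 46.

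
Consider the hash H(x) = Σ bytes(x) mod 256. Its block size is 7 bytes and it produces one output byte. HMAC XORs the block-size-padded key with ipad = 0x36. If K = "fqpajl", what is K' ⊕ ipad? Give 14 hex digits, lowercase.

504746575c5a36

Key "fqpajl" = 66 71 70 61 6a 6c is 6 bytes ≤ B = 7; zero-pad to 7 bytes: K' = 66 71 70 61 6a 6c 00.
XOR each byte with 0x36: 66⊕36=50, 71⊕36=47, 70⊕36=46, 61⊕36=57, 6a⊕36=5c, 6c⊕36=5a, 00⊕36=36.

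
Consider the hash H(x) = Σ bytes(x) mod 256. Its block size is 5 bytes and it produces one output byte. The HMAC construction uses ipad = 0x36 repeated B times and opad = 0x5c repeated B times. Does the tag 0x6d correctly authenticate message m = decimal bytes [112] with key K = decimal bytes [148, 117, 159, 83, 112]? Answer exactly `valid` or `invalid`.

invalid

Key decimal bytes [148, 117, 159, 83, 112] = 94 75 9f 53 70 is exactly B = 5 bytes: K' = 94 75 9f 53 70.
K' ⊕ ipad = a2 43 a9 65 46; K' ⊕ opad = c8 29 c3 0f 2c.
Inner hash: sum = 162+67+169+101+70+112 = 681; mod 256 = 169 → a9.
Outer hash (recomputed tag): sum = 200+41+195+15+44+169 = 664; mod 256 = 152 → 98.
Recomputed tag = 98; claimed = 6d → mismatch.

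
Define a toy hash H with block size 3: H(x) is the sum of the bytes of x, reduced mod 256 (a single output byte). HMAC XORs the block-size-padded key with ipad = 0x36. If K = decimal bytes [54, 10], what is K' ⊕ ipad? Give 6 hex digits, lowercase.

003c36

Key decimal bytes [54, 10] = 36 0a is 2 bytes ≤ B = 3; zero-pad to 3 bytes: K' = 36 0a 00.
XOR each byte with 0x36: 36⊕36=00, 0a⊕36=3c, 00⊕36=36.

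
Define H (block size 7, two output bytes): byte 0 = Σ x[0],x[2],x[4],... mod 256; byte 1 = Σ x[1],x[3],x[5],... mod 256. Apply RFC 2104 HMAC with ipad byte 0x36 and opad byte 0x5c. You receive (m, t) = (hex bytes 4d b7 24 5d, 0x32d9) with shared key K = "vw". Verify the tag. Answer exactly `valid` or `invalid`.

invalid

Key "vw" = 76 77 is 2 bytes ≤ B = 7; zero-pad to 7 bytes: K' = 76 77 00 00 00 00 00.
K' ⊕ ipad = 40 41 36 36 36 36 36; K' ⊕ opad = 2a 2b 5c 5c 5c 5c 5c.
Inner hash: even-index sum = 502 mod 256 = 246; odd-index sum = 286 mod 256 = 30 → f6 1e.
Outer hash (recomputed tag): even-index sum = 348 mod 256 = 92; odd-index sum = 473 mod 256 = 217 → 5c d9.
Recomputed tag = 5cd9; claimed = 32d9 → mismatch.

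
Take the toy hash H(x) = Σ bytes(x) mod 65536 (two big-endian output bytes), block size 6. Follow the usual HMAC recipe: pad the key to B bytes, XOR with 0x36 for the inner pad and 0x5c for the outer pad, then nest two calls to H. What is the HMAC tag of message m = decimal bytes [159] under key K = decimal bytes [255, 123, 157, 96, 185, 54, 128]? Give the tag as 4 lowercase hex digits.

0307

Key decimal bytes [255, 123, 157, 96, 185, 54, 128] = ff 7b 9d 60 b9 36 80 is 7 bytes > B = 6, so hash it first: H(key) = 03 e6, then zero-pad to 6 bytes: K' = 03 e6 00 00 00 00.
K' ⊕ ipad = 35 d0 36 36 36 36.  K' ⊕ opad = 5f ba 5c 5c 5c 5c.
Inner input = (K'⊕ipad) ∥ m = 35 d0 36 36 36 36 ∥ 9f.
Inner hash: sum = 53+208+54+54+54+54+159 = 636 → 02 7c.
Outer input = (K'⊕opad) ∥ inner = 5f ba 5c 5c 5c 5c ∥ 02 7c.
Outer hash (tag): sum = 95+186+92+92+92+92+2+124 = 775 → 03 07.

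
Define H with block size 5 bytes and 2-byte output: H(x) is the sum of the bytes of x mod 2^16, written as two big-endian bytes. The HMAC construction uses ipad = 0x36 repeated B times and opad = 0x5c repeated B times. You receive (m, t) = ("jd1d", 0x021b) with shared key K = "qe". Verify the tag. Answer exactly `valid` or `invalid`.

Key "qe" = 71 65 is 2 bytes ≤ B = 5; zero-pad to 5 bytes: K' = 71 65 00 00 00.
K' ⊕ ipad = 47 53 36 36 36; K' ⊕ opad = 2d 39 5c 5c 5c.
Inner hash: sum = 71+83+54+54+54+106+100+49+100 = 671 → 02 9f.
Outer hash (recomputed tag): sum = 45+57+92+92+92+2+159 = 539 → 02 1b.
Recomputed tag = 021b; claimed = 021b → match.

valid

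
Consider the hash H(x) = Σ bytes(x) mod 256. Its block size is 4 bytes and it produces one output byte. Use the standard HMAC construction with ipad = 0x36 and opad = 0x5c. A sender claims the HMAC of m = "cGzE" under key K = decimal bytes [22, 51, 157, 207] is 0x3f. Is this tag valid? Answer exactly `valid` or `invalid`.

Key decimal bytes [22, 51, 157, 207] = 16 33 9d cf is exactly B = 4 bytes: K' = 16 33 9d cf.
K' ⊕ ipad = 20 05 ab f9; K' ⊕ opad = 4a 6f c1 93.
Inner hash: sum = 32+5+171+249+99+71+122+69 = 818; mod 256 = 50 → 32.
Outer hash (recomputed tag): sum = 74+111+193+147+50 = 575; mod 256 = 63 → 3f.
Recomputed tag = 3f; claimed = 3f → match.

valid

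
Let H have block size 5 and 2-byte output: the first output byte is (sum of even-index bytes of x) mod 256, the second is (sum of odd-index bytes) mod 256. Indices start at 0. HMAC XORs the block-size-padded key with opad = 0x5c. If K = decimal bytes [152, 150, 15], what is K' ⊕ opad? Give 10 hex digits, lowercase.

Key decimal bytes [152, 150, 15] = 98 96 0f is 3 bytes ≤ B = 5; zero-pad to 5 bytes: K' = 98 96 0f 00 00.
XOR each byte with 0x5c: 98⊕5c=c4, 96⊕5c=ca, 0f⊕5c=53, 00⊕5c=5c, 00⊕5c=5c.

c4ca535c5c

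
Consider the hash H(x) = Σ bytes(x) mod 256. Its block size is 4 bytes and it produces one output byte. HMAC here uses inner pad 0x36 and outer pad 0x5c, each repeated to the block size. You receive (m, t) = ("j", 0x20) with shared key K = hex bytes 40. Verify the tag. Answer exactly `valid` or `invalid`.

invalid

Key hex bytes 40 is 1 byte ≤ B = 4; zero-pad to 4 bytes: K' = 40 00 00 00.
K' ⊕ ipad = 76 36 36 36; K' ⊕ opad = 1c 5c 5c 5c.
Inner hash: sum = 118+54+54+54+106 = 386; mod 256 = 130 → 82.
Outer hash (recomputed tag): sum = 28+92+92+92+130 = 434; mod 256 = 178 → b2.
Recomputed tag = b2; claimed = 20 → mismatch.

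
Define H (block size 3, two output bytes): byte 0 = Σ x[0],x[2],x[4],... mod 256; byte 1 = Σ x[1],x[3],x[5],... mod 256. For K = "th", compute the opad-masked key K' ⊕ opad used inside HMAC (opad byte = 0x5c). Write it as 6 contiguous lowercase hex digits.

Key "th" = 74 68 is 2 bytes ≤ B = 3; zero-pad to 3 bytes: K' = 74 68 00.
XOR each byte with 0x5c: 74⊕5c=28, 68⊕5c=34, 00⊕5c=5c.

28345c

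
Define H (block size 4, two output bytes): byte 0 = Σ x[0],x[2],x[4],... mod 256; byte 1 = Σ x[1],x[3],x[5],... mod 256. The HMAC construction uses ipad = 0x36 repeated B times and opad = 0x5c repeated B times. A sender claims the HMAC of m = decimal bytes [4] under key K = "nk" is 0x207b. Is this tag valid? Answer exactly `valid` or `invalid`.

invalid

Key "nk" = 6e 6b is 2 bytes ≤ B = 4; zero-pad to 4 bytes: K' = 6e 6b 00 00.
K' ⊕ ipad = 58 5d 36 36; K' ⊕ opad = 32 37 5c 5c.
Inner hash: even-index sum = 146 mod 256 = 146; odd-index sum = 147 mod 256 = 147 → 92 93.
Outer hash (recomputed tag): even-index sum = 288 mod 256 = 32; odd-index sum = 294 mod 256 = 38 → 20 26.
Recomputed tag = 2026; claimed = 207b → mismatch.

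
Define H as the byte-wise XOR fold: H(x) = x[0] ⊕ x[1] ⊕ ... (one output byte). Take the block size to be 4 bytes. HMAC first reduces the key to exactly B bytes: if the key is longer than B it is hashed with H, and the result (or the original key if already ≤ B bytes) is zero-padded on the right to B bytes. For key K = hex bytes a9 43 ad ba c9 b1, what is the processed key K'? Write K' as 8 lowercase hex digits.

|K| = 6 > B = 4, so first hash the key.
H(K): XOR a9⊕43⊕ad⊕ba⊕c9⊕b1 = 85.
Zero-pad H(K) = 85 to 4 bytes: K' = 85 00 00 00.

85000000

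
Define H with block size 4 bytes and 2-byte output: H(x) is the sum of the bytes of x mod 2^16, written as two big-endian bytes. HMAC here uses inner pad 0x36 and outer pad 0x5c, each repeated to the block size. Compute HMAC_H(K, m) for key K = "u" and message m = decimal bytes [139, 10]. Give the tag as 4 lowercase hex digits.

01b8

Key "u" = 75 is 1 byte ≤ B = 4; zero-pad to 4 bytes: K' = 75 00 00 00.
K' ⊕ ipad = 43 36 36 36.  K' ⊕ opad = 29 5c 5c 5c.
Inner input = (K'⊕ipad) ∥ m = 43 36 36 36 ∥ 8b 0a.
Inner hash: sum = 67+54+54+54+139+10 = 378 → 01 7a.
Outer input = (K'⊕opad) ∥ inner = 29 5c 5c 5c ∥ 01 7a.
Outer hash (tag): sum = 41+92+92+92+1+122 = 440 → 01 b8.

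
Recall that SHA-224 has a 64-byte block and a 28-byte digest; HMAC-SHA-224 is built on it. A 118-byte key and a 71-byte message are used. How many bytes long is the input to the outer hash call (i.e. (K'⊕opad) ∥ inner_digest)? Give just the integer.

92

Key is 118 > 64 bytes, so it is hashed to 28 bytes then zero-padded to 64: |K'| = 64.
Outer input = (K'⊕opad) ∥ H(inner) → 64 + 28 = 92 bytes.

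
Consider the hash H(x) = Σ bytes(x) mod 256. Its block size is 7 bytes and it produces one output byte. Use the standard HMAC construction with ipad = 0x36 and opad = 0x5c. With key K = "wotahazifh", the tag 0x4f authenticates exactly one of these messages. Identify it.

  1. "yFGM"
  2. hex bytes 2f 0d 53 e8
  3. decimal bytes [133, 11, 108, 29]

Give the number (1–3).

2

Key "wotahazifh" = 77 6f 74 61 68 61 7a 69 66 68 is 10 bytes > B = 7, so hash it first: H(key) = 35, then zero-pad to 7 bytes: K' = 35 00 00 00 00 00 00.
K' ⊕ ipad = 03 36 36 36 36 36 36; K' ⊕ opad = 69 5c 5c 5c 5c 5c 5c.
m1: inner = H(03 36 36 36 36 36 36 79 46 47 4d) = 9a; tag = H(69 5c 5c 5c 5c 5c 5c 9a) = 2b
m2: inner = H(03 36 36 36 36 36 36 2f 0d 53 e8) = be; tag = H(69 5c 5c 5c 5c 5c 5c be) = 4f ← matches
m3: inner = H(03 36 36 36 36 36 36 85 0b 6c 1d) = 60; tag = H(69 5c 5c 5c 5c 5c 5c 60) = f1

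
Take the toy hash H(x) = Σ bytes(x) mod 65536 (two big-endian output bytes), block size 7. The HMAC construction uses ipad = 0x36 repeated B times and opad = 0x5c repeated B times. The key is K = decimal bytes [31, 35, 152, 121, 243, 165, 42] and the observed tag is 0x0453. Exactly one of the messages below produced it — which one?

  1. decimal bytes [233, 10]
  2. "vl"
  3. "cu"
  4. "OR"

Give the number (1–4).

Key decimal bytes [31, 35, 152, 121, 243, 165, 42] = 1f 23 98 79 f3 a5 2a is exactly B = 7 bytes: K' = 1f 23 98 79 f3 a5 2a.
K' ⊕ ipad = 29 15 ae 4f c5 93 1c; K' ⊕ opad = 43 7f c4 25 af f9 76.
m1: inner = H(29 15 ae 4f c5 93 1c e9 0a) = 03 a2; tag = H(43 7f c4 25 af f9 76 03 a2) = 046e
m2: inner = H(29 15 ae 4f c5 93 1c 76 6c) = 03 91; tag = H(43 7f c4 25 af f9 76 03 91) = 045d
m3: inner = H(29 15 ae 4f c5 93 1c 63 75) = 03 87; tag = H(43 7f c4 25 af f9 76 03 87) = 0453 ← matches
m4: inner = H(29 15 ae 4f c5 93 1c 4f 52) = 03 50; tag = H(43 7f c4 25 af f9 76 03 50) = 041c

3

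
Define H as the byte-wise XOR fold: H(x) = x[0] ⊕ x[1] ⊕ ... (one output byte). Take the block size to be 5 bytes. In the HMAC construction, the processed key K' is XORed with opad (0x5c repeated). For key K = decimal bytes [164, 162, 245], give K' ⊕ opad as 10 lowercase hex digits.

Key decimal bytes [164, 162, 245] = a4 a2 f5 is 3 bytes ≤ B = 5; zero-pad to 5 bytes: K' = a4 a2 f5 00 00.
XOR each byte with 0x5c: a4⊕5c=f8, a2⊕5c=fe, f5⊕5c=a9, 00⊕5c=5c, 00⊕5c=5c.

f8fea95c5c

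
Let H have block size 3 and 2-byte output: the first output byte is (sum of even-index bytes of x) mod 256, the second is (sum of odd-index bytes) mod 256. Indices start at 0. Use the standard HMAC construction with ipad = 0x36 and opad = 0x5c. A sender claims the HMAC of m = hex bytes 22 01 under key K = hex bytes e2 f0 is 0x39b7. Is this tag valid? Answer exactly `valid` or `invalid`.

invalid

Key hex bytes e2 f0 is 2 bytes ≤ B = 3; zero-pad to 3 bytes: K' = e2 f0 00.
K' ⊕ ipad = d4 c6 36; K' ⊕ opad = be ac 5c.
Inner hash: even-index sum = 267 mod 256 = 11; odd-index sum = 232 mod 256 = 232 → 0b e8.
Outer hash (recomputed tag): even-index sum = 514 mod 256 = 2; odd-index sum = 183 mod 256 = 183 → 02 b7.
Recomputed tag = 02b7; claimed = 39b7 → mismatch.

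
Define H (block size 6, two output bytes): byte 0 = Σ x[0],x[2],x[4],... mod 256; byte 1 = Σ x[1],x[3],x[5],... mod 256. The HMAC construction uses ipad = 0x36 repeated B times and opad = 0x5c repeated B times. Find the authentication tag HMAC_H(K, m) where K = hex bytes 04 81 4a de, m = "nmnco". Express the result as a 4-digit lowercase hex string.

Key hex bytes 04 81 4a de is 4 bytes ≤ B = 6; zero-pad to 6 bytes: K' = 04 81 4a de 00 00.
K' ⊕ ipad = 32 b7 7c e8 36 36.  K' ⊕ opad = 58 dd 16 82 5c 5c.
Inner input = (K'⊕ipad) ∥ m = 32 b7 7c e8 36 36 ∥ 6e 6d 6e 63 6f.
Inner hash: even-index sum = 559 mod 256 = 47; odd-index sum = 677 mod 256 = 165 → 2f a5.
Outer input = (K'⊕opad) ∥ inner = 58 dd 16 82 5c 5c ∥ 2f a5.
Outer hash (tag): even-index sum = 249 mod 256 = 249; odd-index sum = 608 mod 256 = 96 → f9 60.

f960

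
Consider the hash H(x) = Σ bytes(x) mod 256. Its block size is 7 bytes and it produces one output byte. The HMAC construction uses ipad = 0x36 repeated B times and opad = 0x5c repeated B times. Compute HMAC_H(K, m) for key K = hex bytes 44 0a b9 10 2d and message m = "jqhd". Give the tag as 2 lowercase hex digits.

Key hex bytes 44 0a b9 10 2d is 5 bytes ≤ B = 7; zero-pad to 7 bytes: K' = 44 0a b9 10 2d 00 00.
K' ⊕ ipad = 72 3c 8f 26 1b 36 36.  K' ⊕ opad = 18 56 e5 4c 71 5c 5c.
Inner input = (K'⊕ipad) ∥ m = 72 3c 8f 26 1b 36 36 ∥ 6a 71 68 64.
Inner hash: sum = 114+60+143+38+27+54+54+106+113+104+100 = 913; mod 256 = 145 → 91.
Outer input = (K'⊕opad) ∥ inner = 18 56 e5 4c 71 5c 5c ∥ 91.
Outer hash (tag): sum = 24+86+229+76+113+92+92+145 = 857; mod 256 = 89 → 59.

59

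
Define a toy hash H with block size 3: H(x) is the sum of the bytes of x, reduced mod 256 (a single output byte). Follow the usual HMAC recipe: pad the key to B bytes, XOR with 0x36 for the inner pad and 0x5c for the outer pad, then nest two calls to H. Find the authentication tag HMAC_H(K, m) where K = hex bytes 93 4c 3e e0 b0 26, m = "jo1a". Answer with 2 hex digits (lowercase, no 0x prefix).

03

Key hex bytes 93 4c 3e e0 b0 26 is 6 bytes > B = 3, so hash it first: H(key) = d3, then zero-pad to 3 bytes: K' = d3 00 00.
K' ⊕ ipad = e5 36 36.  K' ⊕ opad = 8f 5c 5c.
Inner input = (K'⊕ipad) ∥ m = e5 36 36 ∥ 6a 6f 31 61.
Inner hash: sum = 229+54+54+106+111+49+97 = 700; mod 256 = 188 → bc.
Outer input = (K'⊕opad) ∥ inner = 8f 5c 5c ∥ bc.
Outer hash (tag): sum = 143+92+92+188 = 515; mod 256 = 3 → 03.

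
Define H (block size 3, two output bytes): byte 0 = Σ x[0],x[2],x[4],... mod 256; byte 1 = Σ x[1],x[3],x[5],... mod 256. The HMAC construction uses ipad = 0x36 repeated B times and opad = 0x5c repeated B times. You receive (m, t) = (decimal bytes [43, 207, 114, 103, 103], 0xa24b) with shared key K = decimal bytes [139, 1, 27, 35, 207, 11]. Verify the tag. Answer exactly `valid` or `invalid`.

Key decimal bytes [139, 1, 27, 35, 207, 11] = 8b 01 1b 23 cf 0b is 6 bytes > B = 3, so hash it first: H(key) = 75 2f, then zero-pad to 3 bytes: K' = 75 2f 00.
K' ⊕ ipad = 43 19 36; K' ⊕ opad = 29 73 5c.
Inner hash: even-index sum = 431 mod 256 = 175; odd-index sum = 285 mod 256 = 29 → af 1d.
Outer hash (recomputed tag): even-index sum = 162 mod 256 = 162; odd-index sum = 290 mod 256 = 34 → a2 22.
Recomputed tag = a222; claimed = a24b → mismatch.

invalid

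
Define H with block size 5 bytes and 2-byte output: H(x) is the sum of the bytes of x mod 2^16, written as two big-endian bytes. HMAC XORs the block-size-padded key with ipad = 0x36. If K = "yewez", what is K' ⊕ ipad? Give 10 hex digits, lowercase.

Key "yewez" = 79 65 77 65 7a is exactly B = 5 bytes: K' = 79 65 77 65 7a.
XOR each byte with 0x36: 79⊕36=4f, 65⊕36=53, 77⊕36=41, 65⊕36=53, 7a⊕36=4c.

4f5341534c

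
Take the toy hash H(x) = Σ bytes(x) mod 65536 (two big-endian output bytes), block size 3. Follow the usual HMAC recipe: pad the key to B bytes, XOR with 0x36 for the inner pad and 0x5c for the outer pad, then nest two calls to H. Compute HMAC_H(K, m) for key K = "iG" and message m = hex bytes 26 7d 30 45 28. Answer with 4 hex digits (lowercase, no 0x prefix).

00f4

Key "iG" = 69 47 is 2 bytes ≤ B = 3; zero-pad to 3 bytes: K' = 69 47 00.
K' ⊕ ipad = 5f 71 36.  K' ⊕ opad = 35 1b 5c.
Inner input = (K'⊕ipad) ∥ m = 5f 71 36 ∥ 26 7d 30 45 28.
Inner hash: sum = 95+113+54+38+125+48+69+40 = 582 → 02 46.
Outer input = (K'⊕opad) ∥ inner = 35 1b 5c ∥ 02 46.
Outer hash (tag): sum = 53+27+92+2+70 = 244 → 00 f4.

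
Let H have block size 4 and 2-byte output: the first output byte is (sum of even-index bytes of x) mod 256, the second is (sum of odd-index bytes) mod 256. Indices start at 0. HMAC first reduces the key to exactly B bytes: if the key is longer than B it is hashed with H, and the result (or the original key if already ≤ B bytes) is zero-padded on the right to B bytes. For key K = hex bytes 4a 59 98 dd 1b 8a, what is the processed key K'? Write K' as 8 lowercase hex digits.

|K| = 6 > B = 4, so first hash the key.
H(K): even-index sum = 253 mod 256 = 253; odd-index sum = 448 mod 256 = 192 → fd c0.
Zero-pad H(K) = fd c0 to 4 bytes: K' = fd c0 00 00.

fdc00000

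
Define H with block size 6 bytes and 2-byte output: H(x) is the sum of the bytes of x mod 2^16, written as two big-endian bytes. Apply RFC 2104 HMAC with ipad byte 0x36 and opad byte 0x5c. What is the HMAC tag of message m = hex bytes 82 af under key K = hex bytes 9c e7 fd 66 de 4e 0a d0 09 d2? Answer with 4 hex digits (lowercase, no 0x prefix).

Key hex bytes 9c e7 fd 66 de 4e 0a d0 09 d2 is 10 bytes > B = 6, so hash it first: H(key) = 05 c7, then zero-pad to 6 bytes: K' = 05 c7 00 00 00 00.
K' ⊕ ipad = 33 f1 36 36 36 36.  K' ⊕ opad = 59 9b 5c 5c 5c 5c.
Inner input = (K'⊕ipad) ∥ m = 33 f1 36 36 36 36 ∥ 82 af.
Inner hash: sum = 51+241+54+54+54+54+130+175 = 813 → 03 2d.
Outer input = (K'⊕opad) ∥ inner = 59 9b 5c 5c 5c 5c ∥ 03 2d.
Outer hash (tag): sum = 89+155+92+92+92+92+3+45 = 660 → 02 94.

0294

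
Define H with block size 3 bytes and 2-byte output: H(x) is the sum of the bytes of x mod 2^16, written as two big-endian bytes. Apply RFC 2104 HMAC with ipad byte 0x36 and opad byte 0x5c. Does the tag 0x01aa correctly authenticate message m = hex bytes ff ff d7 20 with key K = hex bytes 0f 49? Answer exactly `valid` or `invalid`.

Key hex bytes 0f 49 is 2 bytes ≤ B = 3; zero-pad to 3 bytes: K' = 0f 49 00.
K' ⊕ ipad = 39 7f 36; K' ⊕ opad = 53 15 5c.
Inner hash: sum = 57+127+54+255+255+215+32 = 995 → 03 e3.
Outer hash (recomputed tag): sum = 83+21+92+3+227 = 426 → 01 aa.
Recomputed tag = 01aa; claimed = 01aa → match.

valid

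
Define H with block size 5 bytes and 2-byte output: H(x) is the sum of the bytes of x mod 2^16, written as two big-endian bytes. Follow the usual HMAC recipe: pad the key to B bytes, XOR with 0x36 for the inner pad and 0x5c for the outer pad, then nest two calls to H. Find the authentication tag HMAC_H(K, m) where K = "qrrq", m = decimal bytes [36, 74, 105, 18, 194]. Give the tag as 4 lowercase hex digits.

Key "qrrq" = 71 72 72 71 is 4 bytes ≤ B = 5; zero-pad to 5 bytes: K' = 71 72 72 71 00.
K' ⊕ ipad = 47 44 44 47 36.  K' ⊕ opad = 2d 2e 2e 2d 5c.
Inner input = (K'⊕ipad) ∥ m = 47 44 44 47 36 ∥ 24 4a 69 12 c2.
Inner hash: sum = 71+68+68+71+54+36+74+105+18+194 = 759 → 02 f7.
Outer input = (K'⊕opad) ∥ inner = 2d 2e 2e 2d 5c ∥ 02 f7.
Outer hash (tag): sum = 45+46+46+45+92+2+247 = 523 → 02 0b.

020b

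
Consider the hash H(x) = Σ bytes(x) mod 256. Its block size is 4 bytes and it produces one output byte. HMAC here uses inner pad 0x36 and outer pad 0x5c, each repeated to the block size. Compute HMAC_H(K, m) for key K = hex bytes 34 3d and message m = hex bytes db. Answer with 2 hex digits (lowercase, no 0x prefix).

d5

Key hex bytes 34 3d is 2 bytes ≤ B = 4; zero-pad to 4 bytes: K' = 34 3d 00 00.
K' ⊕ ipad = 02 0b 36 36.  K' ⊕ opad = 68 61 5c 5c.
Inner input = (K'⊕ipad) ∥ m = 02 0b 36 36 ∥ db.
Inner hash: sum = 2+11+54+54+219 = 340; mod 256 = 84 → 54.
Outer input = (K'⊕opad) ∥ inner = 68 61 5c 5c ∥ 54.
Outer hash (tag): sum = 104+97+92+92+84 = 469; mod 256 = 213 → d5.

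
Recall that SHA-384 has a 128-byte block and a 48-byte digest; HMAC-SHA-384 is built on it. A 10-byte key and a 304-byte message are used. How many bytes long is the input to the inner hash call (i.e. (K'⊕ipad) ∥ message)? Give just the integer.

Key is 10 ≤ 128 bytes, zero-padded: |K'| = 128.
Inner input = (K'⊕ipad) ∥ m → 128 + 304 = 432 bytes.

432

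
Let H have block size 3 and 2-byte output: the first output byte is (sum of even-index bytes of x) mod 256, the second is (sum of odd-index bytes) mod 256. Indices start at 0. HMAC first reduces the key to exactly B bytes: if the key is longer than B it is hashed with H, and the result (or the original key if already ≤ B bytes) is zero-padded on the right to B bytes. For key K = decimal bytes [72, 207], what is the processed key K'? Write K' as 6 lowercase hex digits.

Key decimal bytes [72, 207] = 48 cf is 2 bytes ≤ B = 3; zero-pad to 3 bytes: K' = 48 cf 00.

48cf00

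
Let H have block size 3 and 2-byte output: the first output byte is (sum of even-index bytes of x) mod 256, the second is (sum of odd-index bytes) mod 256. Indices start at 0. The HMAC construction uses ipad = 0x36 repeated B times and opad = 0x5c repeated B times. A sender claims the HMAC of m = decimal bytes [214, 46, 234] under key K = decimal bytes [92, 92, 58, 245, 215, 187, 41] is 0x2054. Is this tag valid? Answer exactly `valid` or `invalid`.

Key decimal bytes [92, 92, 58, 245, 215, 187, 41] = 5c 5c 3a f5 d7 bb 29 is 7 bytes > B = 3, so hash it first: H(key) = 96 0c, then zero-pad to 3 bytes: K' = 96 0c 00.
K' ⊕ ipad = a0 3a 36; K' ⊕ opad = ca 50 5c.
Inner hash: even-index sum = 260 mod 256 = 4; odd-index sum = 506 mod 256 = 250 → 04 fa.
Outer hash (recomputed tag): even-index sum = 544 mod 256 = 32; odd-index sum = 84 mod 256 = 84 → 20 54.
Recomputed tag = 2054; claimed = 2054 → match.

valid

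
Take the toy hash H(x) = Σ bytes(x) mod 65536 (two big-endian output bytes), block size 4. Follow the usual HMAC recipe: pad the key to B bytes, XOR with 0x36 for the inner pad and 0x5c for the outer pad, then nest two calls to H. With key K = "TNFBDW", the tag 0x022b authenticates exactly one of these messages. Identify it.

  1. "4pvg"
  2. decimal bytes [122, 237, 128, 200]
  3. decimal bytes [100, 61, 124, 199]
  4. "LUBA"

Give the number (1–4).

3

Key "TNFBDW" = 54 4e 46 42 44 57 is 6 bytes > B = 4, so hash it first: H(key) = 01 c5, then zero-pad to 4 bytes: K' = 01 c5 00 00.
K' ⊕ ipad = 37 f3 36 36; K' ⊕ opad = 5d 99 5c 5c.
m1: inner = H(37 f3 36 36 34 70 76 67) = 03 17; tag = H(5d 99 5c 5c 03 17) = 01c8
m2: inner = H(37 f3 36 36 7a ed 80 c8) = 04 45; tag = H(5d 99 5c 5c 04 45) = 01f7
m3: inner = H(37 f3 36 36 64 3d 7c c7) = 03 7a; tag = H(5d 99 5c 5c 03 7a) = 022b ← matches
m4: inner = H(37 f3 36 36 4c 55 42 41) = 02 ba; tag = H(5d 99 5c 5c 02 ba) = 026a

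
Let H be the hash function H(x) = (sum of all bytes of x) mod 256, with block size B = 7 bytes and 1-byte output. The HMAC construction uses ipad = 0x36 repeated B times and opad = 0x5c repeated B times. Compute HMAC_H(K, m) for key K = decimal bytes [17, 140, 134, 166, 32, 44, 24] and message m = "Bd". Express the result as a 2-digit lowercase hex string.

Key decimal bytes [17, 140, 134, 166, 32, 44, 24] = 11 8c 86 a6 20 2c 18 is exactly B = 7 bytes: K' = 11 8c 86 a6 20 2c 18.
K' ⊕ ipad = 27 ba b0 90 16 1a 2e.  K' ⊕ opad = 4d d0 da fa 7c 70 44.
Inner input = (K'⊕ipad) ∥ m = 27 ba b0 90 16 1a 2e ∥ 42 64.
Inner hash: sum = 39+186+176+144+22+26+46+66+100 = 805; mod 256 = 37 → 25.
Outer input = (K'⊕opad) ∥ inner = 4d d0 da fa 7c 70 44 ∥ 25.
Outer hash (tag): sum = 77+208+218+250+124+112+68+37 = 1094; mod 256 = 70 → 46.

46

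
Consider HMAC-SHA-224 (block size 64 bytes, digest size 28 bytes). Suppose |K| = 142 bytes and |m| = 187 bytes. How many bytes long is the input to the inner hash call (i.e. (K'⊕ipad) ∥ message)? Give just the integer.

251

Key is 142 > 64 bytes, so it is hashed to 28 bytes then zero-padded to 64: |K'| = 64.
Inner input = (K'⊕ipad) ∥ m → 64 + 187 = 251 bytes.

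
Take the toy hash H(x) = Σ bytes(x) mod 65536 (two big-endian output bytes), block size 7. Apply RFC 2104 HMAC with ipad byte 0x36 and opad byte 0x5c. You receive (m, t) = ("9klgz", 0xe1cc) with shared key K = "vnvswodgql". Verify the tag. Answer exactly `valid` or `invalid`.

Key "vnvswodgql" = 76 6e 76 73 77 6f 64 67 71 6c is 10 bytes > B = 7, so hash it first: H(key) = 04 5b, then zero-pad to 7 bytes: K' = 04 5b 00 00 00 00 00.
K' ⊕ ipad = 32 6d 36 36 36 36 36; K' ⊕ opad = 58 07 5c 5c 5c 5c 5c.
Inner hash: sum = 50+109+54+54+54+54+54+57+107+108+103+122 = 926 → 03 9e.
Outer hash (recomputed tag): sum = 88+7+92+92+92+92+92+3+158 = 716 → 02 cc.
Recomputed tag = 02cc; claimed = e1cc → mismatch.

invalid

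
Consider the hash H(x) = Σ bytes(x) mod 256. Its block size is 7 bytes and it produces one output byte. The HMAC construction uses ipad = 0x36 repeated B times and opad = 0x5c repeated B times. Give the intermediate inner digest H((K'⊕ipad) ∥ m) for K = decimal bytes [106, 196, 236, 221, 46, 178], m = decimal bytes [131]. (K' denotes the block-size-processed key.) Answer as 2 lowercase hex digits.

Key decimal bytes [106, 196, 236, 221, 46, 178] = 6a c4 ec dd 2e b2 is 6 bytes ≤ B = 7; zero-pad to 7 bytes: K' = 6a c4 ec dd 2e b2 00.
K' ⊕ ipad = 5c f2 da eb 18 84 36.
Inner input = 5c f2 da eb 18 84 36 ∥ 83.
Inner hash: sum = 92+242+218+235+24+132+54+131 = 1128; mod 256 = 104 → 68.

68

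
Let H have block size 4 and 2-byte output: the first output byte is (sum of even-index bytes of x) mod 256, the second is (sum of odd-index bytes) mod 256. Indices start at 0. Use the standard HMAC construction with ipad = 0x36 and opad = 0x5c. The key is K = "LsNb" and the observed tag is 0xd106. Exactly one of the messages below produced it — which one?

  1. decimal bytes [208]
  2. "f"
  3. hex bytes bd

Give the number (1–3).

Key "LsNb" = 4c 73 4e 62 is exactly B = 4 bytes: K' = 4c 73 4e 62.
K' ⊕ ipad = 7a 45 78 54; K' ⊕ opad = 10 2f 12 3e.
m1: inner = H(7a 45 78 54 d0) = c2 99; tag = H(10 2f 12 3e c2 99) = e406
m2: inner = H(7a 45 78 54 66) = 58 99; tag = H(10 2f 12 3e 58 99) = 7a06
m3: inner = H(7a 45 78 54 bd) = af 99; tag = H(10 2f 12 3e af 99) = d106 ← matches

3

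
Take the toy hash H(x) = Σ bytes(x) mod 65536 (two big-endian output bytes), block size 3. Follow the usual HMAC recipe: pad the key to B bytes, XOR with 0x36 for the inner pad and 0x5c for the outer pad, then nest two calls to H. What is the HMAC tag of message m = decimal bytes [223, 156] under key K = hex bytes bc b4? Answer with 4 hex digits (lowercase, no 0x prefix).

02e3

Key hex bytes bc b4 is 2 bytes ≤ B = 3; zero-pad to 3 bytes: K' = bc b4 00.
K' ⊕ ipad = 8a 82 36.  K' ⊕ opad = e0 e8 5c.
Inner input = (K'⊕ipad) ∥ m = 8a 82 36 ∥ df 9c.
Inner hash: sum = 138+130+54+223+156 = 701 → 02 bd.
Outer input = (K'⊕opad) ∥ inner = e0 e8 5c ∥ 02 bd.
Outer hash (tag): sum = 224+232+92+2+189 = 739 → 02 e3.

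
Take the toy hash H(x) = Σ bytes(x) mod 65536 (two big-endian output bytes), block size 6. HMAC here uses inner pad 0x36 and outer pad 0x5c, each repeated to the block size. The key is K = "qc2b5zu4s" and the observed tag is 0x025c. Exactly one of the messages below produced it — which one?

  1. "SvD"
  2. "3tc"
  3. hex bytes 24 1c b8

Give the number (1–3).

Key "qc2b5zu4s" = 71 63 32 62 35 7a 75 34 73 is 9 bytes > B = 6, so hash it first: H(key) = 03 33, then zero-pad to 6 bytes: K' = 03 33 00 00 00 00.
K' ⊕ ipad = 35 05 36 36 36 36; K' ⊕ opad = 5f 6f 5c 5c 5c 5c.
m1: inner = H(35 05 36 36 36 36 53 76 44) = 02 1f; tag = H(5f 6f 5c 5c 5c 5c 02 1f) = 025f
m2: inner = H(35 05 36 36 36 36 33 74 63) = 02 1c; tag = H(5f 6f 5c 5c 5c 5c 02 1c) = 025c ← matches
m3: inner = H(35 05 36 36 36 36 24 1c b8) = 02 0a; tag = H(5f 6f 5c 5c 5c 5c 02 0a) = 024a

2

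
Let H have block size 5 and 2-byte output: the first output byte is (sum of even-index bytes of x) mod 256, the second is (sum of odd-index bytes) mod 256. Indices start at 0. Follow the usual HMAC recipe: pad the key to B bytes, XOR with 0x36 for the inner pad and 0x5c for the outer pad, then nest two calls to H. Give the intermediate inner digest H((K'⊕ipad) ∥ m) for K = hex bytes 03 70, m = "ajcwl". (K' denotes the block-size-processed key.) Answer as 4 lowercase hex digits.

82ac

Key hex bytes 03 70 is 2 bytes ≤ B = 5; zero-pad to 5 bytes: K' = 03 70 00 00 00.
K' ⊕ ipad = 35 46 36 36 36.
Inner input = 35 46 36 36 36 ∥ 61 6a 63 77 6c.
Inner hash: even-index sum = 386 mod 256 = 130; odd-index sum = 428 mod 256 = 172 → 82 ac.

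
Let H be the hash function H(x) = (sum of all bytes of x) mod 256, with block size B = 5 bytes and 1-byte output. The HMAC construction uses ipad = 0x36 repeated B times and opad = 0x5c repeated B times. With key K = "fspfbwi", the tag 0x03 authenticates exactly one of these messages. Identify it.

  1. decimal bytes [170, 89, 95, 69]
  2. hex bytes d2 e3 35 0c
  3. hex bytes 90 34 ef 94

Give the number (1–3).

3

Key "fspfbwi" = 66 73 70 66 62 77 69 is 7 bytes > B = 5, so hash it first: H(key) = f1, then zero-pad to 5 bytes: K' = f1 00 00 00 00.
K' ⊕ ipad = c7 36 36 36 36; K' ⊕ opad = ad 5c 5c 5c 5c.
m1: inner = H(c7 36 36 36 36 aa 59 5f 45) = 46; tag = H(ad 5c 5c 5c 5c 46) = 63
m2: inner = H(c7 36 36 36 36 d2 e3 35 0c) = 95; tag = H(ad 5c 5c 5c 5c 95) = b2
m3: inner = H(c7 36 36 36 36 90 34 ef 94) = e6; tag = H(ad 5c 5c 5c 5c e6) = 03 ← matches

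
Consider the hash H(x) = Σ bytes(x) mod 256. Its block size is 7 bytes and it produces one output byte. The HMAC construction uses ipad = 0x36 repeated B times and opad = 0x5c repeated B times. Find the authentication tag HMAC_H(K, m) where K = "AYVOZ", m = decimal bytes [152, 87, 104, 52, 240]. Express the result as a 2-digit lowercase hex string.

0f

Key "AYVOZ" = 41 59 56 4f 5a is 5 bytes ≤ B = 7; zero-pad to 7 bytes: K' = 41 59 56 4f 5a 00 00.
K' ⊕ ipad = 77 6f 60 79 6c 36 36.  K' ⊕ opad = 1d 05 0a 13 06 5c 5c.
Inner input = (K'⊕ipad) ∥ m = 77 6f 60 79 6c 36 36 ∥ 98 57 68 34 f0.
Inner hash: sum = 119+111+96+121+108+54+54+152+87+104+52+240 = 1298; mod 256 = 18 → 12.
Outer input = (K'⊕opad) ∥ inner = 1d 05 0a 13 06 5c 5c ∥ 12.
Outer hash (tag): sum = 29+5+10+19+6+92+92+18 = 271; mod 256 = 15 → 0f.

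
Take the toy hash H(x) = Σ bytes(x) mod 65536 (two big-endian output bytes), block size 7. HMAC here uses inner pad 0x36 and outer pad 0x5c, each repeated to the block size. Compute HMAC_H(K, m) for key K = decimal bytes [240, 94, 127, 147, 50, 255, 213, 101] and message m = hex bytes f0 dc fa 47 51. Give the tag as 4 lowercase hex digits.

035b

Key decimal bytes [240, 94, 127, 147, 50, 255, 213, 101] = f0 5e 7f 93 32 ff d5 65 is 8 bytes > B = 7, so hash it first: H(key) = 04 cb, then zero-pad to 7 bytes: K' = 04 cb 00 00 00 00 00.
K' ⊕ ipad = 32 fd 36 36 36 36 36.  K' ⊕ opad = 58 97 5c 5c 5c 5c 5c.
Inner input = (K'⊕ipad) ∥ m = 32 fd 36 36 36 36 36 ∥ f0 dc fa 47 51.
Inner hash: sum = 50+253+54+54+54+54+54+240+220+250+71+81 = 1435 → 05 9b.
Outer input = (K'⊕opad) ∥ inner = 58 97 5c 5c 5c 5c 5c ∥ 05 9b.
Outer hash (tag): sum = 88+151+92+92+92+92+92+5+155 = 859 → 03 5b.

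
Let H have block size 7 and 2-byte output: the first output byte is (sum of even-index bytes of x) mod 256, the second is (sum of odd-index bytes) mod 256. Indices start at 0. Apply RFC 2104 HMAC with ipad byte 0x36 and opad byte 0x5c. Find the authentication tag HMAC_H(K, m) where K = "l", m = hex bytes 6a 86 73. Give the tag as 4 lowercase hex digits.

Key "l" = 6c is 1 byte ≤ B = 7; zero-pad to 7 bytes: K' = 6c 00 00 00 00 00 00.
K' ⊕ ipad = 5a 36 36 36 36 36 36.  K' ⊕ opad = 30 5c 5c 5c 5c 5c 5c.
Inner input = (K'⊕ipad) ∥ m = 5a 36 36 36 36 36 36 ∥ 6a 86 73.
Inner hash: even-index sum = 386 mod 256 = 130; odd-index sum = 383 mod 256 = 127 → 82 7f.
Outer input = (K'⊕opad) ∥ inner = 30 5c 5c 5c 5c 5c 5c ∥ 82 7f.
Outer hash (tag): even-index sum = 451 mod 256 = 195; odd-index sum = 406 mod 256 = 150 → c3 96.

c396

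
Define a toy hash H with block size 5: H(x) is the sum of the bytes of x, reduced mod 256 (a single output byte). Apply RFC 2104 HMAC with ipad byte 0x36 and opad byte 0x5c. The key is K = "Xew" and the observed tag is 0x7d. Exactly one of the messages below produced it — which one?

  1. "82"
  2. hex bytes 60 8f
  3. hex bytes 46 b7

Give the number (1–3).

2

Key "Xew" = 58 65 77 is 3 bytes ≤ B = 5; zero-pad to 5 bytes: K' = 58 65 77 00 00.
K' ⊕ ipad = 6e 53 41 36 36; K' ⊕ opad = 04 39 2b 5c 5c.
m1: inner = H(6e 53 41 36 36 38 32) = d8; tag = H(04 39 2b 5c 5c d8) = f8
m2: inner = H(6e 53 41 36 36 60 8f) = 5d; tag = H(04 39 2b 5c 5c 5d) = 7d ← matches
m3: inner = H(6e 53 41 36 36 46 b7) = 6b; tag = H(04 39 2b 5c 5c 6b) = 8b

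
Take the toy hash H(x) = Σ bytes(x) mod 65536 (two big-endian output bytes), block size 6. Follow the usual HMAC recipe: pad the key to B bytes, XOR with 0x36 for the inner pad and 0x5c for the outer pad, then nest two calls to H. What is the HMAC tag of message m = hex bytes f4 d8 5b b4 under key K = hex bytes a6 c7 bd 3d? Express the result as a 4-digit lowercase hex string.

Key hex bytes a6 c7 bd 3d is 4 bytes ≤ B = 6; zero-pad to 6 bytes: K' = a6 c7 bd 3d 00 00.
K' ⊕ ipad = 90 f1 8b 0b 36 36.  K' ⊕ opad = fa 9b e1 61 5c 5c.
Inner input = (K'⊕ipad) ∥ m = 90 f1 8b 0b 36 36 ∥ f4 d8 5b b4.
Inner hash: sum = 144+241+139+11+54+54+244+216+91+180 = 1374 → 05 5e.
Outer input = (K'⊕opad) ∥ inner = fa 9b e1 61 5c 5c ∥ 05 5e.
Outer hash (tag): sum = 250+155+225+97+92+92+5+94 = 1010 → 03 f2.

03f2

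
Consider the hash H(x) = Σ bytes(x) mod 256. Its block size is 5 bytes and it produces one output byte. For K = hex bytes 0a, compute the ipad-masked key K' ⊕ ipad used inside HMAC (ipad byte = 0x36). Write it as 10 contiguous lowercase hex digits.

3c36363636

Key hex bytes 0a is 1 byte ≤ B = 5; zero-pad to 5 bytes: K' = 0a 00 00 00 00.
XOR each byte with 0x36: 0a⊕36=3c, 00⊕36=36, 00⊕36=36, 00⊕36=36, 00⊕36=36.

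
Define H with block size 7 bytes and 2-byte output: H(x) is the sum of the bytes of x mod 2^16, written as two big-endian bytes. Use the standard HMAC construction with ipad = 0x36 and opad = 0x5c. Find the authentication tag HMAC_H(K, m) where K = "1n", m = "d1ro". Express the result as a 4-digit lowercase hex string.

0350

Key "1n" = 31 6e is 2 bytes ≤ B = 7; zero-pad to 7 bytes: K' = 31 6e 00 00 00 00 00.
K' ⊕ ipad = 07 58 36 36 36 36 36.  K' ⊕ opad = 6d 32 5c 5c 5c 5c 5c.
Inner input = (K'⊕ipad) ∥ m = 07 58 36 36 36 36 36 ∥ 64 31 72 6f.
Inner hash: sum = 7+88+54+54+54+54+54+100+49+114+111 = 739 → 02 e3.
Outer input = (K'⊕opad) ∥ inner = 6d 32 5c 5c 5c 5c 5c ∥ 02 e3.
Outer hash (tag): sum = 109+50+92+92+92+92+92+2+227 = 848 → 03 50.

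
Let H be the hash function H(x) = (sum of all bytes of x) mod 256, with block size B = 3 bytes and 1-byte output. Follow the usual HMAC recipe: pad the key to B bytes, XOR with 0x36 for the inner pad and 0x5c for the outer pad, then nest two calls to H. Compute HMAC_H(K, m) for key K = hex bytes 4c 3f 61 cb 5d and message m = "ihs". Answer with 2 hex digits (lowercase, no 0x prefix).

Key hex bytes 4c 3f 61 cb 5d is 5 bytes > B = 3, so hash it first: H(key) = 14, then zero-pad to 3 bytes: K' = 14 00 00.
K' ⊕ ipad = 22 36 36.  K' ⊕ opad = 48 5c 5c.
Inner input = (K'⊕ipad) ∥ m = 22 36 36 ∥ 69 68 73.
Inner hash: sum = 34+54+54+105+104+115 = 466; mod 256 = 210 → d2.
Outer input = (K'⊕opad) ∥ inner = 48 5c 5c ∥ d2.
Outer hash (tag): sum = 72+92+92+210 = 466; mod 256 = 210 → d2.

d2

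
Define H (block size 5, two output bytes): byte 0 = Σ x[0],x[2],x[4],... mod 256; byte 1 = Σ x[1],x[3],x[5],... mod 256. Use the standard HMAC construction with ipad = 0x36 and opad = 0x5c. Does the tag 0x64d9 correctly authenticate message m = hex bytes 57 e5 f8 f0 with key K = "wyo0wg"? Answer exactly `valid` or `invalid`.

Key "wyo0wg" = 77 79 6f 30 77 67 is 6 bytes > B = 5, so hash it first: H(key) = 5d 10, then zero-pad to 5 bytes: K' = 5d 10 00 00 00.
K' ⊕ ipad = 6b 26 36 36 36; K' ⊕ opad = 01 4c 5c 5c 5c.
Inner hash: even-index sum = 684 mod 256 = 172; odd-index sum = 427 mod 256 = 171 → ac ab.
Outer hash (recomputed tag): even-index sum = 356 mod 256 = 100; odd-index sum = 340 mod 256 = 84 → 64 54.
Recomputed tag = 6454; claimed = 64d9 → mismatch.

invalid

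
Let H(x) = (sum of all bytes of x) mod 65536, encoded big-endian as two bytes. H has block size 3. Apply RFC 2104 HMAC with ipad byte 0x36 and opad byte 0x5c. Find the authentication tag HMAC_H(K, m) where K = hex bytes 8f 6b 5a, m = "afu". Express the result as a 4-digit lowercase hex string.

Key hex bytes 8f 6b 5a is exactly B = 3 bytes: K' = 8f 6b 5a.
K' ⊕ ipad = b9 5d 6c.  K' ⊕ opad = d3 37 06.
Inner input = (K'⊕ipad) ∥ m = b9 5d 6c ∥ 61 66 75.
Inner hash: sum = 185+93+108+97+102+117 = 702 → 02 be.
Outer input = (K'⊕opad) ∥ inner = d3 37 06 ∥ 02 be.
Outer hash (tag): sum = 211+55+6+2+190 = 464 → 01 d0.

01d0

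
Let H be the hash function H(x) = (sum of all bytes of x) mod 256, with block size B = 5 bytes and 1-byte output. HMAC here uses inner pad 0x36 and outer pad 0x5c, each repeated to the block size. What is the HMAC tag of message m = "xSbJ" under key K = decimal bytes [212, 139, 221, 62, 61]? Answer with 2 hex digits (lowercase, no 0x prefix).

b7

Key decimal bytes [212, 139, 221, 62, 61] = d4 8b dd 3e 3d is exactly B = 5 bytes: K' = d4 8b dd 3e 3d.
K' ⊕ ipad = e2 bd eb 08 0b.  K' ⊕ opad = 88 d7 81 62 61.
Inner input = (K'⊕ipad) ∥ m = e2 bd eb 08 0b ∥ 78 53 62 4a.
Inner hash: sum = 226+189+235+8+11+120+83+98+74 = 1044; mod 256 = 20 → 14.
Outer input = (K'⊕opad) ∥ inner = 88 d7 81 62 61 ∥ 14.
Outer hash (tag): sum = 136+215+129+98+97+20 = 695; mod 256 = 183 → b7.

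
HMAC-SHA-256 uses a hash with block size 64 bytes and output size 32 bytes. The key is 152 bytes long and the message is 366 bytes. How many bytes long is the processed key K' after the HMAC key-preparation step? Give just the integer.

Key is 152 > 64 bytes, so it is hashed to 32 bytes then zero-padded to 64: |K'| = 64.

64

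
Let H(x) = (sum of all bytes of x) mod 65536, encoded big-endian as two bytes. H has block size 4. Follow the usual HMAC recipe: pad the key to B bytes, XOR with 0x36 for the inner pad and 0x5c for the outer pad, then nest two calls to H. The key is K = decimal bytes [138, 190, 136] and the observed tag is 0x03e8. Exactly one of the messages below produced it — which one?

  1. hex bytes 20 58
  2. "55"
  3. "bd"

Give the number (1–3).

3

Key decimal bytes [138, 190, 136] = 8a be 88 is 3 bytes ≤ B = 4; zero-pad to 4 bytes: K' = 8a be 88 00.
K' ⊕ ipad = bc 88 be 36; K' ⊕ opad = d6 e2 d4 5c.
m1: inner = H(bc 88 be 36 20 58) = 02 b0; tag = H(d6 e2 d4 5c 02 b0) = 039a
m2: inner = H(bc 88 be 36 35 35) = 02 a2; tag = H(d6 e2 d4 5c 02 a2) = 038c
m3: inner = H(bc 88 be 36 62 64) = 02 fe; tag = H(d6 e2 d4 5c 02 fe) = 03e8 ← matches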